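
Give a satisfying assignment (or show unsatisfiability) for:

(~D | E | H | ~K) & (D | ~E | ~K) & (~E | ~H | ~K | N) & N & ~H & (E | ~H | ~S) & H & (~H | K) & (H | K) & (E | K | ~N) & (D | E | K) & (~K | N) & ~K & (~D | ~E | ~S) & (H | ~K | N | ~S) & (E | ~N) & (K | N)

No satisfying assignment exists.

Case H = True:
  Clause (~H) is falsified — contradiction.
Case H = False:
  Clause (H) is falsified — contradiction.
Both cases fail, so the formula is unsatisfiable.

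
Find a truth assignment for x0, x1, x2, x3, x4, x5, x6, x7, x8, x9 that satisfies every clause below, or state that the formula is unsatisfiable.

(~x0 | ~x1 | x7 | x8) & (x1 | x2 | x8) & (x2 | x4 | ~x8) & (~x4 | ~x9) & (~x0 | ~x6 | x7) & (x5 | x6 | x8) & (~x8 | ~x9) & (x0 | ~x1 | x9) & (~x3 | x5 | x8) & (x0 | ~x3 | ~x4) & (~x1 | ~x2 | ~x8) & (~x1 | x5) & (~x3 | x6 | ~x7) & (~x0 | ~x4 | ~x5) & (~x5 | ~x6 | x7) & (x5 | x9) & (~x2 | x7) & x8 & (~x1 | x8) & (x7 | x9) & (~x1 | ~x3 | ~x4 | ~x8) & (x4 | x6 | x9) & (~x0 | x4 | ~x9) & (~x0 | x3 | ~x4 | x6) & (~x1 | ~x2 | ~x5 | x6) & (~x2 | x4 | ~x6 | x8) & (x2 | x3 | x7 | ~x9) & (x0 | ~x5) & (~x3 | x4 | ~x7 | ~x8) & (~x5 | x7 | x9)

Unit clause (x8) forces x8 = True.
In (~x8 | ~x9) only ~x9 is left, so x9 = False.
In (x5 | x9) only x5 is left, so x5 = True.
In (x7 | x9) only x7 is left, so x7 = True.
In (x0 | ~x5) only x0 is left, so x0 = True.
In (~x0 | ~x4 | ~x5) only ~x4 is left, so x4 = False.
In (x4 | x6 | x9) only x6 is left, so x6 = True.
In (~x3 | x4 | ~x7 | ~x8) only ~x3 is left, so x3 = False.
In (x2 | x4 | ~x8) only x2 is left, so x2 = True.
In (~x1 | ~x2 | ~x8) only ~x1 is left, so x1 = False.
All clauses satisfied.

x0 = True; x1 = False; x2 = True; x3 = False; x4 = False; x5 = True; x6 = True; x7 = True; x8 = True; x9 = False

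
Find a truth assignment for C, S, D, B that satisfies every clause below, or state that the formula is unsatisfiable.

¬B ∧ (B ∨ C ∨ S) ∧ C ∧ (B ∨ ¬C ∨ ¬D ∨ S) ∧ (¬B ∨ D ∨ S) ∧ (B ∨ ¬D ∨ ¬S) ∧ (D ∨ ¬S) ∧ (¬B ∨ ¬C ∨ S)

Unit clause (¬B) forces B = False.
Unit clause (C) forces C = True.
Try S = True:
  (B ∨ ¬D ∨ ¬S) forces D = False.
  clause (D ∨ ¬S) is falsified — backtrack.
So S = False.
  then (B ∨ ¬C ∨ ¬D ∨ S) forces D = False.
Check each clause:
  (¬B): ¬B holds.
  (B ∨ C ∨ S): C holds.
  (C): C holds.
  (B ∨ ¬C ∨ ¬D ∨ S): ¬D holds.
  (¬B ∨ D ∨ S): ¬B holds.
  (B ∨ ¬D ∨ ¬S): ¬D holds.
  (D ∨ ¬S): ¬S holds.
  (¬B ∨ ¬C ∨ S): ¬B holds.
All clauses satisfied.

C = True, S = False, D = False, B = False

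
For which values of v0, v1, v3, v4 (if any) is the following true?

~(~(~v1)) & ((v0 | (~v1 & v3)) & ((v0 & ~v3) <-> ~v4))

v0 = True, v1 = False, v3 = False, v4 = False

  ~(~(~v1)) = True
    ~(~v1) = False
      ~v1 = True
  (v0 | (~v1 & v3)) & ((v0 & ~v3) <-> ~v4) = True
    v0 | (~v1 & v3) = True
      ~v1 & v3 = False
        ~v1 = True
    (v0 & ~v3) <-> ~v4 = True
      v0 & ~v3 = True
        ~v3 = True
      ~v4 = True
Both conjuncts True, so the formula holds.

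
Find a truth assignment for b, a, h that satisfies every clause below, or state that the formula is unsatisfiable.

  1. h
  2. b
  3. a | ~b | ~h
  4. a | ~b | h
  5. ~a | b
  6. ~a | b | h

b: True, a: True, h: True

Unit clause (h) forces h = True.
Unit clause (b) forces b = True.
In (a | ~b | ~h) only a is left, so a = True.
Check each clause:
  (h): h holds.
  (b): b holds.
  (a | ~b | ~h): a holds.
  (a | ~b | h): a holds.
  (~a | b): b holds.
  (~a | b | h): b holds.
All clauses satisfied.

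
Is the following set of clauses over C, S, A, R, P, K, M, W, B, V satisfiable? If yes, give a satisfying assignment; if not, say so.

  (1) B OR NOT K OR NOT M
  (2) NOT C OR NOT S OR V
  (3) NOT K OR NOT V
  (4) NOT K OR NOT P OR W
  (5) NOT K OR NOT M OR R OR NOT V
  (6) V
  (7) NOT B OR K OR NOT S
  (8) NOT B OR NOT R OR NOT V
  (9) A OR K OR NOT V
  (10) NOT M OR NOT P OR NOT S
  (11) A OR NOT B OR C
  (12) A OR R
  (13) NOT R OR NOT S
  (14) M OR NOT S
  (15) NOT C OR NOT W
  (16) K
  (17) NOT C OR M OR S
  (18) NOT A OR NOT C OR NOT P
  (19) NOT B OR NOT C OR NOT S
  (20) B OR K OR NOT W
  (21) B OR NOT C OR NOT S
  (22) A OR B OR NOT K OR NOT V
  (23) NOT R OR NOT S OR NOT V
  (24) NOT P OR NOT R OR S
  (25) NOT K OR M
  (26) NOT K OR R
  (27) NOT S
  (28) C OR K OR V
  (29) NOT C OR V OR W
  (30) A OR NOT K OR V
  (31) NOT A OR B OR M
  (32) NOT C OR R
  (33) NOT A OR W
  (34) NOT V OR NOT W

UNSATISFIABLE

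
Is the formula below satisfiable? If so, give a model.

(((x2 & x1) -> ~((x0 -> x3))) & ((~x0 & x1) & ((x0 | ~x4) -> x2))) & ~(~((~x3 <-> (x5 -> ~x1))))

x0 = False; x1 = True; x2 = False; x3 = False; x4 = True; x5 = False

  ((x2 & x1) -> ~((x0 -> x3))) & ((~x0 & x1) & ((x0 | ~x4) -> x2)) = True
    (x2 & x1) -> ~((x0 -> x3)) = True
      x2 & x1 = False
      ~((x0 -> x3)) = False
        x0 -> x3 = True
    (~x0 & x1) & ((x0 | ~x4) -> x2) = True
      ~x0 & x1 = True
        ~x0 = True
      (x0 | ~x4) -> x2 = True
        x0 | ~x4 = False
          ~x4 = False
  ~(~((~x3 <-> (x5 -> ~x1)))) = True
    ~((~x3 <-> (x5 -> ~x1))) = False
      ~x3 <-> (x5 -> ~x1) = True
        ~x3 = True
        x5 -> ~x1 = True
          ~x1 = False
Both conjuncts True, so the formula holds.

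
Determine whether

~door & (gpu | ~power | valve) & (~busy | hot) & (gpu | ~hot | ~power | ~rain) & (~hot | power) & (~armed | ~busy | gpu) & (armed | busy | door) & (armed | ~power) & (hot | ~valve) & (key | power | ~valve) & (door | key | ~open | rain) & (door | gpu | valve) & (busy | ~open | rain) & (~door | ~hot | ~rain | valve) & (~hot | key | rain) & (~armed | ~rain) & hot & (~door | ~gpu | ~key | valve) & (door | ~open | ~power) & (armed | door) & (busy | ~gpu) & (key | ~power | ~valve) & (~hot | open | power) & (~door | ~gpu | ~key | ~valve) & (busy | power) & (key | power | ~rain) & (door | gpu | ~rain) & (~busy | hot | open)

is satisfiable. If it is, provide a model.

Unit clause (~door) forces door = False.
Unit clause (hot) forces hot = True.
In (armed | door) only armed is left, so armed = True.
In (~hot | power) only power is left, so power = True.
In (~armed | ~rain) only ~rain is left, so rain = False.
In (door | ~open | ~power) only ~open is left, so open = False.
In (~hot | key | rain) only key is left, so key = True.
Set valve = True.
Set gpu = False.
  then (~armed | ~busy | gpu) forces busy = False.
All clauses satisfied.

valve: True, key: True, door: False, power: True, hot: True, gpu: False, busy: False, open: False, armed: True, rain: False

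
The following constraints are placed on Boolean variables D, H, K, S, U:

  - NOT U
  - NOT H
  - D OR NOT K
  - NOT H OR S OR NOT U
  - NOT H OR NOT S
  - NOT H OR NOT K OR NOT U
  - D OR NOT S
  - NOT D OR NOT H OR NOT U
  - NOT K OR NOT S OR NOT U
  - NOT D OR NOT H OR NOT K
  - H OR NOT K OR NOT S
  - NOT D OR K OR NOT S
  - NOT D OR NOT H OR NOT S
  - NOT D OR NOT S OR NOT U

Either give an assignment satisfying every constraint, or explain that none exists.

Unit clause (NOT U) forces U = False.
Unit clause (NOT H) forces H = False.
Set D = True.
Set K = True.
  then (H OR NOT K OR NOT S) forces S = False.
All clauses satisfied.

D = True, H = False, K = True, S = False, U = False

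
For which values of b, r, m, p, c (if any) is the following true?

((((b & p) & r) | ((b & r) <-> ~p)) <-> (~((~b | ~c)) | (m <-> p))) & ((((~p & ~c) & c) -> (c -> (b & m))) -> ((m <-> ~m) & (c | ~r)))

UNSATISFIABLE

The conjunct (((~p & ~c) & c) -> (c -> (b & m))) -> ((m <-> ~m) & (c | ~r)) is unsatisfiable on its own:
  c = True: simplifies to m <-> ~m.
    m = True: this becomes True <-> ~True = False.
    m = False: this becomes False <-> ~False = False.
  c = False: simplifies to (m <-> ~m) & ~r.
    m = True: the conjunct m <-> ~m becomes True <-> ~True = False.
    m = False: the conjunct m <-> ~m becomes False <-> ~False = False.
So the whole conjunction is unsatisfiable.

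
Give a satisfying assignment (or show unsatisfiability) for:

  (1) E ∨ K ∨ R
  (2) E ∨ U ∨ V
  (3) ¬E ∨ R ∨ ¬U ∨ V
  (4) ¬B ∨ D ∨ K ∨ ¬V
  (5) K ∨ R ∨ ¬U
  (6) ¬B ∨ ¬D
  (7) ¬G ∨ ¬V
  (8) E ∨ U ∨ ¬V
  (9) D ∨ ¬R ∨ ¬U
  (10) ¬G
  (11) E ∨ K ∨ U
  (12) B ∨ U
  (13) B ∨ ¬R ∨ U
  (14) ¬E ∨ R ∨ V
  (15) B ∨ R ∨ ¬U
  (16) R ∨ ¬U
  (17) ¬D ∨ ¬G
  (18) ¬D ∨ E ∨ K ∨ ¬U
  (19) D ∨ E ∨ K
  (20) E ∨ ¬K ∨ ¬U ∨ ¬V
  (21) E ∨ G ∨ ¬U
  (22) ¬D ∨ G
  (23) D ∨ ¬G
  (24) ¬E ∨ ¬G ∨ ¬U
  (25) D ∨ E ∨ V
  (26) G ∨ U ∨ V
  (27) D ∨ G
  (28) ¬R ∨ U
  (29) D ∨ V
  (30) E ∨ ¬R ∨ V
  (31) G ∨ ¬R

Case G = True:
  Clause (¬G) is falsified — contradiction.
Case G = False:
  (¬D ∨ G) forces D = False.
  Clause (D ∨ G) is falsified — contradiction.
Both cases fail, so the formula is unsatisfiable.

UNSATISFIABLE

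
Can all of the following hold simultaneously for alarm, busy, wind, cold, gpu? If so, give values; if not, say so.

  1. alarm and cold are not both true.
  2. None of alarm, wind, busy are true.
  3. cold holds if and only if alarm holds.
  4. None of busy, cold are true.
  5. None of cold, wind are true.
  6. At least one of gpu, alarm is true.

alarm = False, busy = False, wind = False, cold = False, gpu = True

  (1) alarm=F, cold=F — not both ✓
  (2) {alarm, wind, busy}: 0 true — none ✓
  (3) cold=F, alarm=F — same ✓
  (4) {busy, cold}: 0 true — none ✓
  (5) {cold, wind}: 0 true — none ✓
  (6) {gpu, alarm}: 1 true — at least one ✓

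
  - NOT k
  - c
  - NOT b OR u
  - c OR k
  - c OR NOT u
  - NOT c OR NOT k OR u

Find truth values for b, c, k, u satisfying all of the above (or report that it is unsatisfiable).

Unit clause (NOT k) forces k = False.
Unit clause (c) forces c = True.
Set b = False.
Set u = True.
Check each clause:
  (NOT k): NOT k holds.
  (c): c holds.
  (NOT b OR u): NOT b holds.
  (c OR k): c holds.
  (c OR NOT u): c holds.
  (NOT c OR NOT k OR u): NOT k holds.
All clauses satisfied.

b: False, c: True, k: False, u: True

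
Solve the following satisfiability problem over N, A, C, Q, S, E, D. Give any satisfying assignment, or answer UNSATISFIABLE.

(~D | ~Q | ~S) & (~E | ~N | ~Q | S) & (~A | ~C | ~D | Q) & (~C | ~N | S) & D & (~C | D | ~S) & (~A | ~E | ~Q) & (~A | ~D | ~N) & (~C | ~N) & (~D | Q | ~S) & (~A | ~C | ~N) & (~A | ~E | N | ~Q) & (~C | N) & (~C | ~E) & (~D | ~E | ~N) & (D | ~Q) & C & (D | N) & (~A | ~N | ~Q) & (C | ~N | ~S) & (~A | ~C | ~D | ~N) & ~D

Case D = True:
  Clause (~D) is falsified — contradiction.
Case D = False:
  Clause (D) is falsified — contradiction.
Both cases fail, so the formula is unsatisfiable.

Unsatisfiable — no assignment works.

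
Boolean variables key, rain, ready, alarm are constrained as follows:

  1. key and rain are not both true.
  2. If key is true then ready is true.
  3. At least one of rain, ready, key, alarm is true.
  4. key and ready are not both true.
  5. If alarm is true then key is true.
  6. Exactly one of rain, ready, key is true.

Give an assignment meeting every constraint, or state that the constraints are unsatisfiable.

key = False; rain = True; ready = False; alarm = False

  (1) key=F, rain=T — not both ✓
  (2) key=F ⇒ ready: vacuous ✓
  (3) {rain, ready, key, alarm}: 1 true — at least one ✓
  (4) key=F, ready=F — not both ✓
  (5) alarm=F ⇒ key: vacuous ✓
  (6) {rain, ready, key}: 1 true — exactly one ✓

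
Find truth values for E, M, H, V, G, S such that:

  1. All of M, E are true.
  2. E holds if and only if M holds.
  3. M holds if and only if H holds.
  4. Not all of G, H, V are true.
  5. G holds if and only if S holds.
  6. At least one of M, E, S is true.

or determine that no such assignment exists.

E: True; M: True; H: True; V: False; G: True; S: True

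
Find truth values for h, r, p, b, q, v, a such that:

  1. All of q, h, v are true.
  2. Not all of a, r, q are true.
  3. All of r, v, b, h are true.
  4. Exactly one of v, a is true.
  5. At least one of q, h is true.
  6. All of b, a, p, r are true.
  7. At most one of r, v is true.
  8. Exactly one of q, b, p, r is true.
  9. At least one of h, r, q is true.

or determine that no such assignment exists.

UNSATISFIABLE

Case r = True:
  (1) forces q = True.
  Constraint (8) is violated (q=T, r=T) — contradiction.
Case r = False:
  Constraint (3) is violated (r=F) — contradiction.
Both cases fail — unsatisfiable.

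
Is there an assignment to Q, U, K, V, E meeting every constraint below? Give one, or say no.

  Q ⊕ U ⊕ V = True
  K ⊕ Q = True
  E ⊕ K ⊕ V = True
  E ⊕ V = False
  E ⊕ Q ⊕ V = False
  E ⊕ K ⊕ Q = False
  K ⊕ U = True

Q: False, U: False, K: True, V: True, E: True

Q ⊕ U ⊕ V = F ⊕ F ⊕ T = True ✓
K ⊕ Q = T ⊕ F = True ✓
E ⊕ K ⊕ V = T ⊕ T ⊕ T = True ✓
E ⊕ V = T ⊕ T = False ✓
E ⊕ Q ⊕ V = T ⊕ F ⊕ T = False ✓
E ⊕ K ⊕ Q = T ⊕ T ⊕ F = False ✓
K ⊕ U = T ⊕ F = True ✓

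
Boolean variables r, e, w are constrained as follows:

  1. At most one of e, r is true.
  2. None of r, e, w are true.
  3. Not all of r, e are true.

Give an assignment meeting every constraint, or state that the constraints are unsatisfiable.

r = False, e = False, w = False

  (1) {e, r}: 0 true — at most one ✓
  (2) {r, e, w}: 0 true — none ✓
  (3) {r, e}: 0/2 true — not all ✓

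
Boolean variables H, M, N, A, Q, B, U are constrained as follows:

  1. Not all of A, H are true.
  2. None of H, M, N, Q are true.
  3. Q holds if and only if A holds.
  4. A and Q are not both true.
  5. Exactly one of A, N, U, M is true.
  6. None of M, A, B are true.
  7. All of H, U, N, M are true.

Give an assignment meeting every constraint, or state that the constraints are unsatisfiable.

Unsatisfiable

Case H = True:
  Constraint (2) is violated (H=T) — contradiction.
Case H = False:
  Constraint (7) is violated (H=F) — contradiction.
Both cases fail — unsatisfiable.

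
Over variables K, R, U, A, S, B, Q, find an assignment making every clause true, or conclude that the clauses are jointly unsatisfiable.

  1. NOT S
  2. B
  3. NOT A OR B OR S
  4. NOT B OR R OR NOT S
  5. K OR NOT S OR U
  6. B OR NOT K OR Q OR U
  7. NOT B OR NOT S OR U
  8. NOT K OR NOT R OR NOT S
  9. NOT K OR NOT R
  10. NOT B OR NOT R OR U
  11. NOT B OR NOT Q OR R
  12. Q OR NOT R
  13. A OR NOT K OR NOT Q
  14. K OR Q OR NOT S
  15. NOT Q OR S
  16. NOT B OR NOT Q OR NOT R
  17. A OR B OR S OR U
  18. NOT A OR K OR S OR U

K = True; R = False; U = False; A = False; S = False; B = True; Q = False

Unit clause (NOT S) forces S = False.
Unit clause (B) forces B = True.
In (NOT Q OR S) only NOT Q is left, so Q = False.
In (Q OR NOT R) only NOT R is left, so R = False.
Set K = True.
Set U = False.
Set A = False.
All clauses satisfied.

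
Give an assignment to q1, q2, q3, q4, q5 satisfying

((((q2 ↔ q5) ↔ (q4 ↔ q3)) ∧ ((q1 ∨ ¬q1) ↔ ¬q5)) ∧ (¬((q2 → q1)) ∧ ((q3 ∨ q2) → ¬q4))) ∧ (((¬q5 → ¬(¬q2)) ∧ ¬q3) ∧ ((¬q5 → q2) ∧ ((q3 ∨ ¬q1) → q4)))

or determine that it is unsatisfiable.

Case q2 = True: the formula simplifies to (((q5 ↔ (q4 ↔ q3)) ∧ ((q1 ∨ ¬q1) ↔ ¬q5)) ∧ (¬q1 ∧ ¬q4)) ∧ (¬q3 ∧ ((q3 ∨ ¬q1) → q4)).
  q1 = True: the conjunct ¬q1 is False.
  q1 = False: simplifies to (((q5 ↔ (q4 ↔ q3)) ∧ ¬q5) ∧ ¬q4) ∧ (¬q3 ∧ q4).
    q4 = True: the conjunct ¬q4 is False.
    q4 = False: the conjunct q4 is False.
Case q2 = False: the conjunct ¬((q2 → q1)) becomes ¬((False → q1)) = False.
Both cases fail — unsatisfiable.

Unsatisfiable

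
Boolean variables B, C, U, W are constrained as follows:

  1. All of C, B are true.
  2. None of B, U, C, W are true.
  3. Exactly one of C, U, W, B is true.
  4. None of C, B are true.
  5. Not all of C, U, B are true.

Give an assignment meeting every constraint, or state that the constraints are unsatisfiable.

Case B = True:
  Constraint (2) is violated (B=T) — contradiction.
Case B = False:
  Constraint (1) is violated (B=F) — contradiction.
Both cases fail — unsatisfiable.

UNSATISFIABLE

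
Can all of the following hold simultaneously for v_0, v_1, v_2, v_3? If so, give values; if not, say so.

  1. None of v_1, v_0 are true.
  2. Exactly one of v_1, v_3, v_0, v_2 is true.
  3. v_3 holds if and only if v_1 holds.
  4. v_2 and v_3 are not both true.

v_0 = False, v_1 = False, v_2 = True, v_3 = False

  (1) {v_1, v_0}: 0 true — none ✓
  (2) {v_1, v_3, v_0, v_2}: 1 true — exactly one ✓
  (3) v_3=F, v_1=F — same ✓
  (4) v_2=T, v_3=F — not both ✓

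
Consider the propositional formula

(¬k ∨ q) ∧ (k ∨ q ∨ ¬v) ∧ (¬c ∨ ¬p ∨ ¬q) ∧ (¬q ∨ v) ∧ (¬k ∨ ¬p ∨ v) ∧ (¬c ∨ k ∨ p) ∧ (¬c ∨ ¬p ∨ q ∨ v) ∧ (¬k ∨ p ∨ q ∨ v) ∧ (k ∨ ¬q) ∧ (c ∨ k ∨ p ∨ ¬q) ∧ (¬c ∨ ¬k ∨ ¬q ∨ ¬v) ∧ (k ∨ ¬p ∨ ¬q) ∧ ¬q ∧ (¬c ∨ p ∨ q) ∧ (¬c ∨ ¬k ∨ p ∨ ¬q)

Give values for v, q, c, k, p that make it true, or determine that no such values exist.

Unit clause (¬q) forces q = False.
In (¬k ∨ q) only ¬k is left, so k = False.
In (k ∨ q ∨ ¬v) only ¬v is left, so v = False.
Try c = True:
  (¬c ∨ k ∨ p) forces p = True.
  clause (¬c ∨ ¬p ∨ q ∨ v) is falsified — backtrack.
So c = False.
Set p = False.
All clauses satisfied.

v = False; q = False; c = False; k = False; p = False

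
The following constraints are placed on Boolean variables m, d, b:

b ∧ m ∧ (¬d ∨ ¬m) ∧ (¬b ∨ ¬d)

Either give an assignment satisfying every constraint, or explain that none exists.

m = True; d = False; b = True

Unit clause (b) forces b = True.
Unit clause (m) forces m = True.
In (¬d ∨ ¬m) only ¬d is left, so d = False.
All clauses satisfied.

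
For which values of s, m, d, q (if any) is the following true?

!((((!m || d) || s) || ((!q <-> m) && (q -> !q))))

s = False; m = True; d = False; q = True

  !((((!m || d) || s) || ((!q <-> m) && (q -> !q)))) = True
    ((!m || d) || s) || ((!q <-> m) && (q -> !q)) = False
      (!m || d) || s = False
        !m || d = False
          !m = False
      (!q <-> m) && (q -> !q) = False
        !q <-> m = False
          !q = False
        q -> !q = False
          !q = False
The formula evaluates to True.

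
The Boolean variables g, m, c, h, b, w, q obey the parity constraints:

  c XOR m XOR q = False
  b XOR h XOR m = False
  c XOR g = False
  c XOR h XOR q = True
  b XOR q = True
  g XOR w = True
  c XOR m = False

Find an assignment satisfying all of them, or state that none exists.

g: True; m: True; c: True; h: False; b: True; w: False; q: False

c XOR m XOR q = T XOR T XOR F = False ✓
b XOR h XOR m = T XOR F XOR T = False ✓
c XOR g = T XOR T = False ✓
c XOR h XOR q = T XOR F XOR F = True ✓
b XOR q = T XOR F = True ✓
g XOR w = T XOR F = True ✓
c XOR m = T XOR T = False ✓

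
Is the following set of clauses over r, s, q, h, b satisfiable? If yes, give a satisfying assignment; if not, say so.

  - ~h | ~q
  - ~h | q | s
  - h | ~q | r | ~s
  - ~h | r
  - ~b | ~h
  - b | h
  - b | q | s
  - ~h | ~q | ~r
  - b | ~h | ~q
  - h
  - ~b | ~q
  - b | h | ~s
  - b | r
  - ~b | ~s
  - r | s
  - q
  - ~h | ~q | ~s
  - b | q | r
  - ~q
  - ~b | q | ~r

Unsatisfiable — no assignment works.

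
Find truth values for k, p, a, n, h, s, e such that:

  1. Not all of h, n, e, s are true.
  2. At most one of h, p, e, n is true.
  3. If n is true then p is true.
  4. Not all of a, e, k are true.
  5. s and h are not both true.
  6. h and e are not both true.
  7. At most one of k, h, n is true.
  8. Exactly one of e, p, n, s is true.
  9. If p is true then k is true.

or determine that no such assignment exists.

k: True, p: True, a: False, n: False, h: False, s: False, e: False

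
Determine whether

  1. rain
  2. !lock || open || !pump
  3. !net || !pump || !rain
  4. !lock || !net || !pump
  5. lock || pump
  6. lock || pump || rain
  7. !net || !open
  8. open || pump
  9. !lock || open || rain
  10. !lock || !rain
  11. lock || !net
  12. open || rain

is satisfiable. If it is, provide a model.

rain=T; net=F; lock=F; pump=T; open=F

Unit clause (rain) forces rain = True.
In (!lock || !rain) only !lock is left, so lock = False.
In (lock || !net) only !net is left, so net = False.
In (lock || pump) only pump is left, so pump = True.
Set open = False.
All clauses satisfied.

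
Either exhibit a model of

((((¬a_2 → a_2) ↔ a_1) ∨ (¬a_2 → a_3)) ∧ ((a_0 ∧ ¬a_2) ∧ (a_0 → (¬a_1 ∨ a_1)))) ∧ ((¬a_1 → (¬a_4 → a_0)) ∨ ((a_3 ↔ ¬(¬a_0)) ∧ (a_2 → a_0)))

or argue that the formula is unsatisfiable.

a_0: True, a_1: False, a_2: False, a_3: False, a_4: False

  (((¬a_2 → a_2) ↔ a_1) ∨ (¬a_2 → a_3)) ∧ ((a_0 ∧ ¬a_2) ∧ (a_0 → (¬a_1 ∨ a_1))) = True
    ((¬a_2 → a_2) ↔ a_1) ∨ (¬a_2 → a_3) = True
      (¬a_2 → a_2) ↔ a_1 = True
        ¬a_2 → a_2 = False
          ¬a_2 = True
      ¬a_2 → a_3 = False
        ¬a_2 = True
    (a_0 ∧ ¬a_2) ∧ (a_0 → (¬a_1 ∨ a_1)) = True
      a_0 ∧ ¬a_2 = True
        ¬a_2 = True
      a_0 → (¬a_1 ∨ a_1) = True
        ¬a_1 ∨ a_1 = True
          ¬a_1 = True
  (¬a_1 → (¬a_4 → a_0)) ∨ ((a_3 ↔ ¬(¬a_0)) ∧ (a_2 → a_0)) = True
    ¬a_1 → (¬a_4 → a_0) = True
      ¬a_1 = True
      ¬a_4 → a_0 = True
        ¬a_4 = True
    (a_3 ↔ ¬(¬a_0)) ∧ (a_2 → a_0) = False
      a_3 ↔ ¬(¬a_0) = False
        ¬(¬a_0) = True
          ¬a_0 = False
      a_2 → a_0 = True
Both conjuncts True, so the formula holds.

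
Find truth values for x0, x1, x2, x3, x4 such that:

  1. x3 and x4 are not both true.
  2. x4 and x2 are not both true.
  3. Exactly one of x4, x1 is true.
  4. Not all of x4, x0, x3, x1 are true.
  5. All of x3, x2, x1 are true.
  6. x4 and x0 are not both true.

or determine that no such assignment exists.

x0 = False, x1 = True, x2 = True, x3 = True, x4 = False

  (1) x3=T, x4=F — not both ✓
  (2) x4=F, x2=T — not both ✓
  (3) {x4, x1}: 1 true — exactly one ✓
  (4) {x4, x0, x3, x1}: 2/4 true — not all ✓
  (5) {x3, x2, x1}: all 3 true ✓
  (6) x4=F, x0=F — not both ✓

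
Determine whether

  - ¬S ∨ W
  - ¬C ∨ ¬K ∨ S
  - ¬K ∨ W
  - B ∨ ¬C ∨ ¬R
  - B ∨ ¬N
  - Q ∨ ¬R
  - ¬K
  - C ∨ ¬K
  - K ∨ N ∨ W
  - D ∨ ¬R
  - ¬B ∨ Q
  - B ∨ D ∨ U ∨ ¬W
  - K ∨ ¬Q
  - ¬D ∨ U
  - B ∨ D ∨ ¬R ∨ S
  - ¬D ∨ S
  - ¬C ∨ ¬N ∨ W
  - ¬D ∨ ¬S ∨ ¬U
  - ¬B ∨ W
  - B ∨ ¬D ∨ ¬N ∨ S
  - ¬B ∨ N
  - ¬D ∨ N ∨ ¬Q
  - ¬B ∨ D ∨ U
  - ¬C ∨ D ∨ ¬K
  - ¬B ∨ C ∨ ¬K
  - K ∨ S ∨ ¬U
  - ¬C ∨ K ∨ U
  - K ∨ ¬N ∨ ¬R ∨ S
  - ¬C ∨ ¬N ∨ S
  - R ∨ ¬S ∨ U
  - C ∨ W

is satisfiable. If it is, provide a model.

K=F, N=F, U=T, S=T, C=F, R=F, B=F, Q=F, D=F, W=T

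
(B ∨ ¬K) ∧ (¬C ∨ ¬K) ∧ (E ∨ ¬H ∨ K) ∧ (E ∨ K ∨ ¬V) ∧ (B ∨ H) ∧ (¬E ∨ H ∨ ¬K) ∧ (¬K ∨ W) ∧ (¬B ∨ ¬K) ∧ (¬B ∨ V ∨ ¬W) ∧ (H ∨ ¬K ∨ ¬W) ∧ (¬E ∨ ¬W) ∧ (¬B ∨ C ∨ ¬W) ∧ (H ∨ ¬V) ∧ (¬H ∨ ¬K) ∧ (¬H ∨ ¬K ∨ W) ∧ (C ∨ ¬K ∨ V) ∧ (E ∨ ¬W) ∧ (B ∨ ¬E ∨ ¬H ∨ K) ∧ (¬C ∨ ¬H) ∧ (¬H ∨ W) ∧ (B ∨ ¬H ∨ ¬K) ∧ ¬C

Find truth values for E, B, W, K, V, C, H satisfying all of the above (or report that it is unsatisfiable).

E = False, B = True, W = False, K = False, V = False, C = False, H = False

Unit clause (¬C) forces C = False.
Set E = False.
  then (E ∨ ¬W) forces W = False.
  then (¬H ∨ W) forces H = False.
  then (B ∨ H) forces B = True.
  then (¬K ∨ W) forces K = False.
  then (H ∨ ¬V) forces V = False.
All clauses satisfied.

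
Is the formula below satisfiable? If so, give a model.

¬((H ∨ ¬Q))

Q: True; H: False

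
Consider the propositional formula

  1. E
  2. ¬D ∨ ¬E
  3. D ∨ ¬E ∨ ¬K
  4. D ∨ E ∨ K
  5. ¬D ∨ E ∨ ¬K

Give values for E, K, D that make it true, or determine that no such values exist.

Unit clause (E) forces E = True.
In (¬D ∨ ¬E) only ¬D is left, so D = False.
In (D ∨ ¬E ∨ ¬K) only ¬K is left, so K = False.
All clauses satisfied.

E=T, K=F, D=F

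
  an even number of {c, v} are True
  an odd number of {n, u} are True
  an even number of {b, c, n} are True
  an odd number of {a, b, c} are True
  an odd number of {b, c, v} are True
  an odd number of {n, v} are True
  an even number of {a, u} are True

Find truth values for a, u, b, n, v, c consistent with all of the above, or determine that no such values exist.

a=T, u=T, b=T, n=F, v=T, c=T

{c, v}: 2 true → even ✓
{n, u}: 1 true → odd ✓
{b, c, n}: 2 true → even ✓
{a, b, c}: 3 true → odd ✓
{b, c, v}: 3 true → odd ✓
{n, v}: 1 true → odd ✓
{a, u}: 2 true → even ✓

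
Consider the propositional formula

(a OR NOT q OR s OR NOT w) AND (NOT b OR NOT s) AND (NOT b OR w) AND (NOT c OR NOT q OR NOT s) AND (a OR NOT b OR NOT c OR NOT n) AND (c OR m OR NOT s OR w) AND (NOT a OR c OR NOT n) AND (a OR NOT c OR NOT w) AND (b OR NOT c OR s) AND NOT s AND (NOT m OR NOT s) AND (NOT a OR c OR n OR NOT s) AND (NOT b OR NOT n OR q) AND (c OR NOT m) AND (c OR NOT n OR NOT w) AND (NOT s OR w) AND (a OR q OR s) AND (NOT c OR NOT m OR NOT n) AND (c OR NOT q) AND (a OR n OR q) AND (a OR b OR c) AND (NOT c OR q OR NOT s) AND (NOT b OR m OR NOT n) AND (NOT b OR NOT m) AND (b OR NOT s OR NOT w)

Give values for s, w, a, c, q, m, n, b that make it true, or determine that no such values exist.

s: False, w: True, a: True, c: True, q: True, m: False, n: False, b: True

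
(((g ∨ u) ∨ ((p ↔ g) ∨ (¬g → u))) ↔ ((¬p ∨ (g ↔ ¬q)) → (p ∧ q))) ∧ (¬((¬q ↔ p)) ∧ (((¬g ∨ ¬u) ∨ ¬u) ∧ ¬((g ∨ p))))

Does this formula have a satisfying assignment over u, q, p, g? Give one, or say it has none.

The formula is unsatisfiable.

Case g = True: the conjunct ¬((g ∨ p)) becomes ¬((True ∨ p)) = False.
Case g = False: the formula simplifies to ((u ∨ (¬p ∨ u)) ↔ ((¬p ∨ q) → (p ∧ q))) ∧ (¬((¬q ↔ p)) ∧ ¬p).
  p = True: the conjunct ¬p is False.
  p = False: the conjunct (u ∨ (¬p ∨ u)) ↔ ((¬p ∨ q) → (p ∧ q)) becomes (u ∨ True) ↔ (True → False) = False.
Both cases fail — unsatisfiable.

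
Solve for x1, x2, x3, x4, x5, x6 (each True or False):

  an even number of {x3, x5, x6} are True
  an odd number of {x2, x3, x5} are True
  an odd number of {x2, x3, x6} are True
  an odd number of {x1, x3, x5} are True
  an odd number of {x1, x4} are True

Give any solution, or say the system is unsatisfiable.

x1 = True, x2 = True, x3 = False, x4 = False, x5 = False, x6 = False

{x3, x5, x6}: 0 true → even ✓
{x2, x3, x5}: 1 true → odd ✓
{x2, x3, x6}: 1 true → odd ✓
{x1, x3, x5}: 1 true → odd ✓
{x1, x4}: 1 true → odd ✓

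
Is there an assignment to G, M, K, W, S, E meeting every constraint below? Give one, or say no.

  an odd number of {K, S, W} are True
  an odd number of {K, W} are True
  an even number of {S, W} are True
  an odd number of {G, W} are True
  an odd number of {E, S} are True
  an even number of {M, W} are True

G=T, M=F, K=T, W=F, S=F, E=T

{K, S, W}: 1 true → odd ✓
{K, W}: 1 true → odd ✓
{S, W}: 0 true → even ✓
{G, W}: 1 true → odd ✓
{E, S}: 1 true → odd ✓
{M, W}: 0 true → even ✓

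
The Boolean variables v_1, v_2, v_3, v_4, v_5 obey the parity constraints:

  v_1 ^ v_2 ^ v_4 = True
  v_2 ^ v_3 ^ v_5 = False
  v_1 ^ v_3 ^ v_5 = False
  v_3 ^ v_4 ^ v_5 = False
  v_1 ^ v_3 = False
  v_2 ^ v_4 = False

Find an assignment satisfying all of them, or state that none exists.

v_1 = True; v_2 = True; v_3 = True; v_4 = True; v_5 = False

v_1 ^ v_2 ^ v_4 = T ^ T ^ T = True ✓
v_2 ^ v_3 ^ v_5 = T ^ T ^ F = False ✓
v_1 ^ v_3 ^ v_5 = T ^ T ^ F = False ✓
v_3 ^ v_4 ^ v_5 = T ^ T ^ F = False ✓
v_1 ^ v_3 = T ^ T = False ✓
v_2 ^ v_4 = T ^ T = False ✓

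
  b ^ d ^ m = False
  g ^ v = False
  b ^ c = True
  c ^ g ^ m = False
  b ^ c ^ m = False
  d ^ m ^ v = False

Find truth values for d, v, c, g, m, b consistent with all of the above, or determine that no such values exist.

d = True, v = False, c = True, g = False, m = True, b = False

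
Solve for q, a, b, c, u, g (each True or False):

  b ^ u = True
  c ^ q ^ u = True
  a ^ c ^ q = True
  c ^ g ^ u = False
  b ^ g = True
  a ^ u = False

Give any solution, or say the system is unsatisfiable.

q=T, a=F, b=T, c=F, u=F, g=F

b ^ u = T ^ F = True ✓
c ^ q ^ u = F ^ T ^ F = True ✓
a ^ c ^ q = F ^ F ^ T = True ✓
c ^ g ^ u = F ^ F ^ F = False ✓
b ^ g = T ^ F = True ✓
a ^ u = F ^ F = False ✓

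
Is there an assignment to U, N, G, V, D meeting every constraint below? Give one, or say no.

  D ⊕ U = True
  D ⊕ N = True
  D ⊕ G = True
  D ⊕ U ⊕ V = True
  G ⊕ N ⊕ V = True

Unsatisfiable — no assignment works.

Adding constraints 1, 2, 3, 4, 5 mod 2: every variable appears an even number of times on the left, so the left side is 0.
But the right sides sum to 1 (mod 2). 0 ≠ 1 — the system is inconsistent.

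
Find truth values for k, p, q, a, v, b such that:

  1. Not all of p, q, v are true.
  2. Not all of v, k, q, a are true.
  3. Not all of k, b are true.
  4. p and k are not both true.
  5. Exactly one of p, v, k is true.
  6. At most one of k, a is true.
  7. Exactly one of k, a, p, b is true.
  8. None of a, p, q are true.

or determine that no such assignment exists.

k = True, p = False, q = False, a = False, v = False, b = False

  (1) {p, q, v}: 0/3 true — not all ✓
  (2) {v, k, q, a}: 1/4 true — not all ✓
  (3) {k, b}: 1/2 true — not all ✓
  (4) p=F, k=T — not both ✓
  (5) {p, v, k}: 1 true — exactly one ✓
  (6) {k, a}: 1 true — at most one ✓
  (7) {k, a, p, b}: 1 true — exactly one ✓
  (8) {a, p, q}: 0 true — none ✓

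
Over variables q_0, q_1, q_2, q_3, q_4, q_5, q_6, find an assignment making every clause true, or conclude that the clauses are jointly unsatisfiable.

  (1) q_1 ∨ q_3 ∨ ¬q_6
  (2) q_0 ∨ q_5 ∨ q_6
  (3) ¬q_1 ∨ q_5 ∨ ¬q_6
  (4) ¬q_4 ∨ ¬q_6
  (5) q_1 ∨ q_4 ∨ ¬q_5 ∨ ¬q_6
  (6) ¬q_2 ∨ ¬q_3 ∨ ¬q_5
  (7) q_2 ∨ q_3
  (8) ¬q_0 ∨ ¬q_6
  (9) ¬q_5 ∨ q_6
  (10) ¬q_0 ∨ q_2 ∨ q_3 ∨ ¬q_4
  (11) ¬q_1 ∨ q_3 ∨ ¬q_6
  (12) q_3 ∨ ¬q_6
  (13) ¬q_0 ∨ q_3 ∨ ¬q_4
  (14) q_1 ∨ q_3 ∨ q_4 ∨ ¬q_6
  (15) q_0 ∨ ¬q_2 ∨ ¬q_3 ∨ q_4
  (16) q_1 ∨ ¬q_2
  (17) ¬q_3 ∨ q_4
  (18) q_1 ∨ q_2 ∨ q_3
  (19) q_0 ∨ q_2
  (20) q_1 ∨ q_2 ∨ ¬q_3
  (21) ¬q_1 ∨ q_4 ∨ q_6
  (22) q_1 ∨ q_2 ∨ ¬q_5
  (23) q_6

Case q_6 = True:
  (¬q_4 ∨ ¬q_6) forces q_4 = False.
  (¬q_0 ∨ ¬q_6) forces q_0 = False.
  (q_3 ∨ ¬q_6) forces q_3 = True.
  Clause (¬q_3 ∨ q_4) is falsified — contradiction.
Case q_6 = False:
  Clause (q_6) is falsified — contradiction.
Both cases fail, so the formula is unsatisfiable.

Unsatisfiable — no assignment works.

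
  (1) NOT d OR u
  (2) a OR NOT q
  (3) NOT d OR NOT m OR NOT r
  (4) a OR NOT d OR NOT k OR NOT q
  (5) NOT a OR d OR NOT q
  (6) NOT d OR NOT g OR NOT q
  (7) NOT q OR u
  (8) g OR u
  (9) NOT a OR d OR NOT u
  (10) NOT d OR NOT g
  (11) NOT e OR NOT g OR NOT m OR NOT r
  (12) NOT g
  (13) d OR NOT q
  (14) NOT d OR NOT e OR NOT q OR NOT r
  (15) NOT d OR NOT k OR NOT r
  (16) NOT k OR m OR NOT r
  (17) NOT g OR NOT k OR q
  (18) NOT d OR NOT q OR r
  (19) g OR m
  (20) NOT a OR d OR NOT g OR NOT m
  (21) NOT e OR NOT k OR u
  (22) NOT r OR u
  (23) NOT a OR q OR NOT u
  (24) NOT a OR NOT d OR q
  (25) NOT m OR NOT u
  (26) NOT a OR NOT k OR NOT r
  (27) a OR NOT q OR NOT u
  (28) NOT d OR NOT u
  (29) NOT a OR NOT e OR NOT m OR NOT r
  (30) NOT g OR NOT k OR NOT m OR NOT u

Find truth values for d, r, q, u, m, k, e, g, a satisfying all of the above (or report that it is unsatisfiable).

Case g = True:
  Clause (NOT g) is falsified — contradiction.
Case g = False:
  (g OR u) forces u = True.
  (g OR m) forces m = True.
  Clause (NOT m OR NOT u) is falsified — contradiction.
Both cases fail, so the formula is unsatisfiable.

Unsatisfiable — no assignment works.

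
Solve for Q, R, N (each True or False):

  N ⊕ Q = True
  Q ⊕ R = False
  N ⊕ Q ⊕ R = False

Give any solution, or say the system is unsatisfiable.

Q = True, R = True, N = False

N ⊕ Q = F ⊕ T = True ✓
Q ⊕ R = T ⊕ T = False ✓
N ⊕ Q ⊕ R = F ⊕ T ⊕ T = False ✓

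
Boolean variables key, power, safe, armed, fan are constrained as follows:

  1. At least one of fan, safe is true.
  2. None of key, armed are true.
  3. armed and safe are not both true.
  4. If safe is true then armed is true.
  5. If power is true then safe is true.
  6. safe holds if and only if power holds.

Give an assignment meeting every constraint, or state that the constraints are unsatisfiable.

key=F; power=F; safe=F; armed=F; fan=T

  (1) {fan, safe}: 1 true — at least one ✓
  (2) {key, armed}: 0 true — none ✓
  (3) armed=F, safe=F — not both ✓
  (4) safe=F ⇒ armed: vacuous ✓
  (5) power=F ⇒ safe: vacuous ✓
  (6) safe=F, power=F — same ✓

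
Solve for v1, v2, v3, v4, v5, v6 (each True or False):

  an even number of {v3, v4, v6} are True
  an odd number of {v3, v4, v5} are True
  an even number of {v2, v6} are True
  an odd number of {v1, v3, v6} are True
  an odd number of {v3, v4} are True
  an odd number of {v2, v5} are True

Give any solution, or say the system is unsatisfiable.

v1 = True, v2 = True, v3 = True, v4 = False, v5 = False, v6 = True

{v3, v4, v6}: 2 true → even ✓
{v3, v4, v5}: 1 true → odd ✓
{v2, v6}: 2 true → even ✓
{v1, v3, v6}: 3 true → odd ✓
{v3, v4}: 1 true → odd ✓
{v2, v5}: 1 true → odd ✓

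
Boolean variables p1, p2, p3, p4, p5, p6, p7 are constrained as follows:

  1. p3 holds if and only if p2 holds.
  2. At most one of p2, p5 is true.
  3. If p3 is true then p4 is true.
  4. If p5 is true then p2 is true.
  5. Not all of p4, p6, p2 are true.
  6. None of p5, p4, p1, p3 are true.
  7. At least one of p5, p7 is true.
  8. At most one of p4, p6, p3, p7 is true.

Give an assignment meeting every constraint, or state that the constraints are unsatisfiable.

p1 = False; p2 = False; p3 = False; p4 = False; p5 = False; p6 = False; p7 = True

  (1) p3=F, p2=F — same ✓
  (2) {p2, p5}: 0 true — at most one ✓
  (3) p3=F ⇒ p4: vacuous ✓
  (4) p5=F ⇒ p2: vacuous ✓
  (5) {p4, p6, p2}: 0/3 true — not all ✓
  (6) {p5, p4, p1, p3}: 0 true — none ✓
  (7) {p5, p7}: 1 true — at least one ✓
  (8) {p4, p6, p3, p7}: 1 true — at most one ✓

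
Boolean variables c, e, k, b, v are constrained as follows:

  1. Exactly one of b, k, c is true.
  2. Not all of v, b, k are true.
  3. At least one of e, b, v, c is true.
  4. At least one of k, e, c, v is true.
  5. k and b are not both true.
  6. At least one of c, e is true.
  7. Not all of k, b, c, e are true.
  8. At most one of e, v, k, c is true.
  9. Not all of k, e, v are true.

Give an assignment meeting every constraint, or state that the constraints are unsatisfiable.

c = True, e = False, k = False, b = False, v = False

  (1) {b, k, c}: 1 true — exactly one ✓
  (2) {v, b, k}: 0/3 true — not all ✓
  (3) {e, b, v, c}: 1 true — at least one ✓
  (4) {k, e, c, v}: 1 true — at least one ✓
  (5) k=F, b=F — not both ✓
  (6) {c, e}: 1 true — at least one ✓
  (7) {k, b, c, e}: 1/4 true — not all ✓
  (8) {e, v, k, c}: 1 true — at most one ✓
  (9) {k, e, v}: 0/3 true — not all ✓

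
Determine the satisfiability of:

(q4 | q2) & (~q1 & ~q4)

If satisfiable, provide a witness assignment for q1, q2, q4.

q1: False; q2: True; q4: False

  q4 | q2 = True
  ~q1 & ~q4 = True
    ~q1 = True
    ~q4 = True
Both conjuncts True, so the formula holds.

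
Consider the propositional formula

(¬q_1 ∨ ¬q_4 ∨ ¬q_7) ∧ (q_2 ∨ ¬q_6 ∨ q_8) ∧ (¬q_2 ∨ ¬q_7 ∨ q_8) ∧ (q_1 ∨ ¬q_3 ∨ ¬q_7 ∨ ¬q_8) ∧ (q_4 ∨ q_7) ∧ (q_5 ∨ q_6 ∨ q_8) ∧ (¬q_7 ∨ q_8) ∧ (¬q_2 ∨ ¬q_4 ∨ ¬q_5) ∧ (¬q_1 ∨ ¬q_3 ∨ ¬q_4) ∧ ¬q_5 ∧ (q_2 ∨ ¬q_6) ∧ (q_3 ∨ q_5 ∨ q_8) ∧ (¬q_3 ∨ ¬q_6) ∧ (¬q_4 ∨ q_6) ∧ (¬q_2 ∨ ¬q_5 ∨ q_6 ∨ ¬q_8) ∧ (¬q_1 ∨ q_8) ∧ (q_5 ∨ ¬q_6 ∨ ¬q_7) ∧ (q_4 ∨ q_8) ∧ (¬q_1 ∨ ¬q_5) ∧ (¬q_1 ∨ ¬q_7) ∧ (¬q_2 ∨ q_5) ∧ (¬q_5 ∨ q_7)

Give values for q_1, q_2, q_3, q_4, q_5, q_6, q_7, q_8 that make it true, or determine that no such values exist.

q_1: False; q_2: False; q_3: False; q_4: False; q_5: False; q_6: False; q_7: True; q_8: True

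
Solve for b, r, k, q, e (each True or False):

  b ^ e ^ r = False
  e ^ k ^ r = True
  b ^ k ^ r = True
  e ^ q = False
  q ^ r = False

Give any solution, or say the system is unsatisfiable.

b = False, r = False, k = True, q = False, e = False

b ^ e ^ r = F ^ F ^ F = False ✓
e ^ k ^ r = F ^ T ^ F = True ✓
b ^ k ^ r = F ^ T ^ F = True ✓
e ^ q = F ^ F = False ✓
q ^ r = F ^ F = False ✓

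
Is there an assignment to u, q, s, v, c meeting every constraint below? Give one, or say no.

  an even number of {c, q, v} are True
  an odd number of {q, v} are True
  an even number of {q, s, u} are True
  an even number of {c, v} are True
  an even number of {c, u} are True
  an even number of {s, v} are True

u = True, q = False, s = True, v = True, c = True

{c, q, v}: 2 true → even ✓
{q, v}: 1 true → odd ✓
{q, s, u}: 2 true → even ✓
{c, v}: 2 true → even ✓
{c, u}: 2 true → even ✓
{s, v}: 2 true → even ✓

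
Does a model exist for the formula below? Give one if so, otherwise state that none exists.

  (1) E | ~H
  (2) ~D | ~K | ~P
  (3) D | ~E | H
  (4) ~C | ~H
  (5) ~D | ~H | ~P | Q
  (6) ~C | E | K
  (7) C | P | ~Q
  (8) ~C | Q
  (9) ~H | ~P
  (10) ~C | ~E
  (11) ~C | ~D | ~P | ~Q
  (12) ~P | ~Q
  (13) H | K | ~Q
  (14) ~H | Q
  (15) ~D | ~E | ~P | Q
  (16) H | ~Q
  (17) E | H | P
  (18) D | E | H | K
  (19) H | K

C: False, H: False, P: True, Q: False, K: True, D: False, E: False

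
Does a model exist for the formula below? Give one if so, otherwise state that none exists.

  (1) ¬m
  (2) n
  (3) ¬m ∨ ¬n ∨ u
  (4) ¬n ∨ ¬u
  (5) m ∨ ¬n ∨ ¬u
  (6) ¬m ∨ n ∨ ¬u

Unit clause (¬m) forces m = False.
Unit clause (n) forces n = True.
In (¬n ∨ ¬u) only ¬u is left, so u = False.
Check each clause:
  (¬m): ¬m holds.
  (n): n holds.
  (¬m ∨ ¬n ∨ u): ¬m holds.
  (¬n ∨ ¬u): ¬u holds.
  (m ∨ ¬n ∨ ¬u): ¬u holds.
  (¬m ∨ n ∨ ¬u): ¬m holds.
All clauses satisfied.

u: False, m: False, n: True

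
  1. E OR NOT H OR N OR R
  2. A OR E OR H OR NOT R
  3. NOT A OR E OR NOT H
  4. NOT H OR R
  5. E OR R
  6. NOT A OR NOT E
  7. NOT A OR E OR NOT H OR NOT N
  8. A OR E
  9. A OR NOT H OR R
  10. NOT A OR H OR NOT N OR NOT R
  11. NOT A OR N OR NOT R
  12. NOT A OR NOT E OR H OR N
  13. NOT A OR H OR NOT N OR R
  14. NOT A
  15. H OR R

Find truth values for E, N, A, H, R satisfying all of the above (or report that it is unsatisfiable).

E: True; N: True; A: False; H: True; R: True

Unit clause (NOT A) forces A = False.
In (A OR E) only E is left, so E = True.
Set N = True.
Set H = True.
  then (NOT H OR R) forces R = True.
All clauses satisfied.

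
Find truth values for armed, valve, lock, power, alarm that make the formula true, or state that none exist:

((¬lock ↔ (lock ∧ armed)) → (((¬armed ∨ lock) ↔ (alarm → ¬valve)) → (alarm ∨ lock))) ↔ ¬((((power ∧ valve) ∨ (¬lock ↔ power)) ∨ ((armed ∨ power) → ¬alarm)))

armed=T, valve=T, lock=F, power=F, alarm=T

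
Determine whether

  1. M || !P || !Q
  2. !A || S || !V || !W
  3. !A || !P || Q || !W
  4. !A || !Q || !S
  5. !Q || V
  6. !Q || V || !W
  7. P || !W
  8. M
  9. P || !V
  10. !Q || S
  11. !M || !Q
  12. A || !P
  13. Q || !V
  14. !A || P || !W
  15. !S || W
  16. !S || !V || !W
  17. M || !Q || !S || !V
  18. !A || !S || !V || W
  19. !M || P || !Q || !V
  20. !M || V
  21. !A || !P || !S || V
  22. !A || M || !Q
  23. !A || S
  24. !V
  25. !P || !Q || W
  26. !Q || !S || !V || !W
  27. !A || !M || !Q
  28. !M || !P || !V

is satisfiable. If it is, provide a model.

Case V = True:
  Clause (!V) is falsified — contradiction.
Case V = False:
  (!Q || V) forces Q = False.
  (M) forces M = True.
  Clause (!M || V) is falsified — contradiction.
Both cases fail, so the formula is unsatisfiable.

No satisfying assignment exists.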